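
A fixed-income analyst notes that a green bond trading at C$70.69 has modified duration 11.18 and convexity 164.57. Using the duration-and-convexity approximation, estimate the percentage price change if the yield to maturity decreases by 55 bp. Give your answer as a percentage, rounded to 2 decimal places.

+6.40%

Duration effect: -D_mod·Δy = -11.18 × (-0.0055) = +0.061490
Convexity effect: ½·C·(Δy)² = 0.5 × 164.57 × (-0.0055)² = +0.00248912125
ΔP/P ≈ +0.061490 + 0.00248912125 = +0.06397912125
= +6.397912125%.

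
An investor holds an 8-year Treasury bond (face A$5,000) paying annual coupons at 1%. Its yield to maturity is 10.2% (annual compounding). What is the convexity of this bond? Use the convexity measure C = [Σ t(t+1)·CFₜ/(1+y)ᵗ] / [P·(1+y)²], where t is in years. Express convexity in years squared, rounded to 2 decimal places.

With y = 0.102:
  t   CF        PV=CF/(1+0.102)^t    t·PV        t(t+1)·PV
  1        50.00        45.3721        45.3721          90.7441
  2        50.00        41.1725        82.3449         247.0348
  3        50.00        37.3616       112.0847         448.3389
  4        50.00        33.9034       135.6137         678.0686
  5        50.00        30.7654       153.8268         922.9609
  6        50.00        27.9178       167.5065       1,172.5456
  7        50.00        25.3337       177.3360       1,418.6879
  8     5,050.00     2,321.8739    18,574.9909     167,174.9178
  Σ                  2,563.7002    19,449.0756     172,153.2986
P = 2,563.7002.
Convexity = Σ t(t+1)·PV / [P·(1+y)²] = 172,153.2986 / (2,563.7002 × 1.214404) = 55.29488.

55.29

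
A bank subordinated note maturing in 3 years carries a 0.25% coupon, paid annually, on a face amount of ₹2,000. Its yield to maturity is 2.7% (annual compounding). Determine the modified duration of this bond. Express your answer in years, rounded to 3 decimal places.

Periodic yield y = 0.027. First find Macaulay duration:
  t   CF        PV=CF/(1+0.027)^t    t·PV
  1         5.00         4.8685         4.8685
  2         5.00         4.7406         9.4811
  3     2,005.00     1,850.9856     5,552.9569
  Σ                  1,860.5947     5,567.3065
P = 1,860.5947; Macaulay duration = 5,567.3065 / 1,860.5947 = 2.99222 years.
Modified duration = D_Mac / (1 + y) = 2.99222 / 1.027 = 2.91355 years.

2.914 years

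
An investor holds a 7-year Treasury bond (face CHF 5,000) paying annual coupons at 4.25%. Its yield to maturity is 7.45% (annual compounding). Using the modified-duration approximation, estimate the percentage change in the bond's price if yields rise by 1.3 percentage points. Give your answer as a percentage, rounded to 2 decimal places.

Periodic yield y = 0.0745. Modified duration first:
  t   CF        PV=CF/(1+0.0745)^t    t·PV
  1       212.50       197.7664       197.7664
  2       212.50       184.0544       368.1087
  3       212.50       171.2930       513.8791
  4       212.50       159.4165       637.6660
  5       212.50       148.3634       741.8171
  6       212.50       138.0767       828.4602
  7     5,212.50     3,152.1083    22,064.7580
  Σ                  4,151.0787    25,352.4555
P = 4,151.0787; D_Mac = 6.10744 yrs; D_mod = 6.10744/(1+0.0745) = 5.68398 yrs.
ΔP/P ≈ -D_mod · Δy = -5.68398 × (+0.013) = -0.073892 = -7.3892%.

-7.39%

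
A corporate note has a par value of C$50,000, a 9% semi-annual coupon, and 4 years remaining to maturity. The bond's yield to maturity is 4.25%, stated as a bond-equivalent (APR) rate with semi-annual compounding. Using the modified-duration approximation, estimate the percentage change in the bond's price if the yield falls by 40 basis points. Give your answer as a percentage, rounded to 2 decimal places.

+1.37%

Periodic yield y = 0.02125. Modified duration first:
  t   CF        PV=CF/(1+0.02125)^t    t·PV
  1     2,250.00     2,203.1824     2,203.1824
  2     2,250.00     2,157.3389     4,314.6778
  3     2,250.00     2,112.4494     6,337.3481
  4     2,250.00     2,068.4939     8,273.9755
  5     2,250.00     2,025.4530    10,127.2650
  6     2,250.00     1,983.3077    11,899.8463
  7     2,250.00     1,942.0394    13,594.2756
  8    52,250.00    44,160.0685   353,280.5481
  Σ                 58,652.3331   410,031.1188
P = 58,652.3331; D_Mac = 6.99087 half-year periods = 3.49544 yrs; D_mod = 3.49544/(1+0.02125) = 3.42270 yrs.
ΔP/P ≈ -D_mod · Δy = -3.42270 × (-0.004) = +0.013691 = +1.3691%.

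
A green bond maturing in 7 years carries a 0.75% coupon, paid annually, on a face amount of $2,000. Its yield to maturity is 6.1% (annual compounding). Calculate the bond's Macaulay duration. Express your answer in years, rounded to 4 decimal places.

Periodic yield y = 0.061. Discount each cash flow and weight by its year:
  t   CF        PV=CF/(1+0.061)^t    t·PV
  1        15.00        14.1376        14.1376
  2        15.00        13.3248        26.6496
  3        15.00        12.5587        37.6761
  4        15.00        11.8367        47.3467
  5        15.00        11.1561        55.7807
  6        15.00        10.5148        63.0885
  7     2,015.00     1,331.2737     9,318.9161
  Σ                  1,404.8024     9,563.5954
Price P = Σ PV = 1,404.8024.
Macaulay duration = Σ(t·PV) / P = 9,563.5954 / 1,404.8024 = 6.80779 years.

6.8078 years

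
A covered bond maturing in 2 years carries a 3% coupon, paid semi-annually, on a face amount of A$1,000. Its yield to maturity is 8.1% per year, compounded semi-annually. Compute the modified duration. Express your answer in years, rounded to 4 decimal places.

Periodic yield y = 0.0405. First find Macaulay duration:
  t   CF        PV=CF/(1+0.0405)^t    t·PV
  1        15.00        14.4161        14.4161
  2        15.00        13.8550        27.7100
  3        15.00        13.3157        39.9472
  4     1,015.00       865.9597     3,463.8390
  Σ                    907.5466     3,545.9124
P = 907.5466; Macaulay duration = 3,545.9124 / 907.5466 = 3.90714 half-year periods = 1.95357 years.
Modified duration = D_Mac / (1 + y) = 1.95357 / 1.0405 = 1.87753 years.

1.8775 years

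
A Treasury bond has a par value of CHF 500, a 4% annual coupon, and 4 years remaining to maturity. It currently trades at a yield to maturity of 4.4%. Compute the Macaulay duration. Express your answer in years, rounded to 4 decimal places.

3.7732 years

Periodic yield y = 0.044. Discount each cash flow and weight by its year:
  t   CF        PV=CF/(1+0.044)^t    t·PV
  1        20.00        19.1571        19.1571
  2        20.00        18.3497        36.6994
  3        20.00        17.5763        52.7290
  4       520.00       437.7250     1,750.9000
  Σ                    492.8081     1,859.4855
Price P = Σ PV = 492.8081.
Macaulay duration = Σ(t·PV) / P = 1,859.4855 / 492.8081 = 3.77324 years.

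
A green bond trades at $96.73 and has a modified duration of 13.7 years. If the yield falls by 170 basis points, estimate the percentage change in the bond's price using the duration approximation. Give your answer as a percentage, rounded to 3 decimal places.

+23.290%

Duration approximation: ΔP/P ≈ -D_mod · Δy = -13.7 × (-0.017) = +0.232900.
As a percentage: +23.2900%.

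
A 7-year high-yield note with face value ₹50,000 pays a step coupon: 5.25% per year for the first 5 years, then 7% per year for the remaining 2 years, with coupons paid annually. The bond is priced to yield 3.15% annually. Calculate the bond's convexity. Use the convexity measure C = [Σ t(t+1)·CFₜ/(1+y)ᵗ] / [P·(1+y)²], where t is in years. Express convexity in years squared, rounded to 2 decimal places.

With y = 0.0315:
  t   CF        PV=CF/(1+0.0315)^t    t·PV        t(t+1)·PV
  1     2,625.00     2,544.8376     2,544.8376       5,089.6752
  2     2,625.00     2,467.1232     4,934.2465      14,802.7394
  3     2,625.00     2,391.7821     7,175.3463      28,701.3852
  4     2,625.00     2,318.7417     9,274.9669      46,374.8347
  5     2,625.00     2,247.9319    11,239.6594      67,437.9564
  6     3,500.00     2,905.7126    17,434.2754     122,039.9275
  7    53,500.00    43,059.5172   301,416.6203   2,411,332.9622
  Σ                 57,935.6463   354,019.9523   2,695,779.4805
P = 57,935.6463.
Convexity = Σ t(t+1)·PV / [P·(1+y)²] = 2,695,779.4805 / (57,935.6463 × 1.063992) = 43.73207.

43.73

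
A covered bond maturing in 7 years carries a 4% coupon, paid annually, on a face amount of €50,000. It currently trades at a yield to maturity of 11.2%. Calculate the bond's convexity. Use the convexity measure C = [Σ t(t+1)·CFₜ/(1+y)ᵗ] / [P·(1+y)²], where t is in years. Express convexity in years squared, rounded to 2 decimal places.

37.13

With y = 0.112:
  t   CF        PV=CF/(1+0.112)^t    t·PV        t(t+1)·PV
  1     2,000.00     1,798.5612     1,798.5612       3,597.1223
  2     2,000.00     1,617.4111     3,234.8222       9,704.4666
  3     2,000.00     1,454.5064     4,363.5192      17,454.0767
  4     2,000.00     1,308.0093     5,232.0374      26,160.1869
  5     2,000.00     1,176.2674     5,881.3370      35,288.0219
  6     2,000.00     1,057.7944     6,346.7665      44,427.3657
  7    52,000.00    24,732.6034   173,128.2236   1,385,025.7888
  Σ                 33,145.1532   199,985.2670   1,521,657.0289
P = 33,145.1532.
Convexity = Σ t(t+1)·PV / [P·(1+y)²] = 1,521,657.0289 / (33,145.1532 × 1.236544) = 37.12677.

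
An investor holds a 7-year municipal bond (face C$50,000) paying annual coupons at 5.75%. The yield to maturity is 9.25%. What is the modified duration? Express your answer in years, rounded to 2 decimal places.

Periodic yield y = 0.0925. First find Macaulay duration:
  t   CF        PV=CF/(1+0.0925)^t    t·PV
  1     2,875.00     2,631.5789     2,631.5789
  2     2,875.00     2,408.7679     4,817.5358
  3     2,875.00     2,204.8219     6,614.4657
  4     2,875.00     2,018.1436     8,072.5744
  5     2,875.00     1,847.2710     9,236.3552
  6     2,875.00     1,690.8659    10,145.1956
  7    52,875.00    28,464.2838   199,249.9866
  Σ                 41,265.7331   240,767.6923
P = 41,265.7331; Macaulay duration = 240,767.6923 / 41,265.7331 = 5.83457 years.
Modified duration = D_Mac / (1 + y) = 5.83457 / 1.0925 = 5.34056 years.

5.34 years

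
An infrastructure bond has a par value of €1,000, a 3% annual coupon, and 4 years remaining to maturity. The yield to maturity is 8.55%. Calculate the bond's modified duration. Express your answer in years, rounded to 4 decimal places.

3.5079 years

Periodic yield y = 0.0855. First find Macaulay duration:
  t   CF        PV=CF/(1+0.0855)^t    t·PV
  1        30.00        27.6370        27.6370
  2        30.00        25.4602        50.9204
  3        30.00        23.4548        70.3644
  4     1,030.00       741.8531     2,967.4124
  Σ                    818.4051     3,116.3342
P = 818.4051; Macaulay duration = 3,116.3342 / 818.4051 = 3.80781 years.
Modified duration = D_Mac / (1 + y) = 3.80781 / 1.0855 = 3.50789 years.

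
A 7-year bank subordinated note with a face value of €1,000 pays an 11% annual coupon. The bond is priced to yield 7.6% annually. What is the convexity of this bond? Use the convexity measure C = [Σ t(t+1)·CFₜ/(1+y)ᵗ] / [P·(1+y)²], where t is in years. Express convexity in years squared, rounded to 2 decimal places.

With y = 0.076:
  t   CF        PV=CF/(1+0.076)^t    t·PV        t(t+1)·PV
  1       110.00       102.2305       102.2305         204.4610
  2       110.00        95.0097       190.0195         570.0585
  3       110.00        88.2990       264.8971       1,059.5882
  4       110.00        82.0623       328.2491       1,641.2457
  5       110.00        76.2661       381.3303       2,287.9819
  6       110.00        70.8792       425.2754       2,976.9281
  7     1,110.00       664.7174     4,653.0221      37,224.1772
  Σ                  1,179.4643     6,345.0241      45,964.4405
P = 1,179.4643.
Convexity = Σ t(t+1)·PV / [P·(1+y)²] = 45,964.4405 / (1,179.4643 × 1.157776) = 33.65989.

33.66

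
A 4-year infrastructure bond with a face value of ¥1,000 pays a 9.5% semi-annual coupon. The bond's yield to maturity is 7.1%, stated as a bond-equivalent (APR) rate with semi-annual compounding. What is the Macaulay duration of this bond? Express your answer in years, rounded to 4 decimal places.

3.4456 years

Periodic yield y = 0.0355. Discount each cash flow and weight by its period:
  t   CF        PV=CF/(1+0.0355)^t    t·PV
  1        47.50        45.8716        45.8716
  2        47.50        44.2989        88.5979
  3        47.50        42.7802       128.3407
  4        47.50        41.3136       165.2545
  5        47.50        39.8973       199.4863
  6        47.50        38.5295       231.1768
  7        47.50        37.2086       260.4599
  8     1,047.50       792.4159     6,339.3276
  Σ                  1,082.3156     7,458.5153
Price P = Σ PV = 1,082.3156.
Macaulay duration = Σ(t·PV) / P = 7,458.5153 / 1,082.3156 = 6.89126 half-year periods.
In years: 6.89126 / 2 = 3.44563 years.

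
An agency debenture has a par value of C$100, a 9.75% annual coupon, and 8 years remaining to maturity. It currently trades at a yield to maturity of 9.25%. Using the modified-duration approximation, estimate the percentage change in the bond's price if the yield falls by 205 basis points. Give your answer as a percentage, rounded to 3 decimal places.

+11.144%

Periodic yield y = 0.0925. Modified duration first:
  t   CF        PV=CF/(1+0.0925)^t    t·PV
  1         9.75         8.9245         8.9245
  2         9.75         8.1689        16.3377
  3         9.75         7.4772        22.4317
  4         9.75         6.8441        27.3766
  5         9.75         6.2647        31.3233
  6         9.75         5.7342        34.4054
  7         9.75         5.2487        36.7411
  8       109.75        54.0795       432.6363
  Σ                    102.7419       610.1766
P = 102.7419; D_Mac = 5.93893 yrs; D_mod = 5.93893/(1+0.0925) = 5.43609 yrs.
ΔP/P ≈ -D_mod · Δy = -5.43609 × (-0.0205) = +0.111440 = +11.1440%.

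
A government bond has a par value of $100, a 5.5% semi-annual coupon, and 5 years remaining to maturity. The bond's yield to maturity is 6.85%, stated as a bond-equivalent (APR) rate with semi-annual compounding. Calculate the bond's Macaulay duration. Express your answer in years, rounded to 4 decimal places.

4.4189 years

Periodic yield y = 0.03425. Discount each cash flow and weight by its period:
  t   CF        PV=CF/(1+0.03425)^t    t·PV
  1         2.75         2.6589         2.6589
  2         2.75         2.5709         5.1418
  3         2.75         2.4857         7.4572
  4         2.75         2.4034         9.6137
  5         2.75         2.3238        11.6192
  6         2.75         2.2469        13.4813
  7         2.75         2.1725        15.2073
  8         2.75         2.1005        16.8042
  9         2.75         2.0310        18.2787
  10      102.75        73.3714       733.7135
  Σ                     94.3650       833.9758
Price P = Σ PV = 94.3650.
Macaulay duration = Σ(t·PV) / P = 833.9758 / 94.3650 = 8.83777 half-year periods.
In years: 8.83777 / 2 = 4.41888 years.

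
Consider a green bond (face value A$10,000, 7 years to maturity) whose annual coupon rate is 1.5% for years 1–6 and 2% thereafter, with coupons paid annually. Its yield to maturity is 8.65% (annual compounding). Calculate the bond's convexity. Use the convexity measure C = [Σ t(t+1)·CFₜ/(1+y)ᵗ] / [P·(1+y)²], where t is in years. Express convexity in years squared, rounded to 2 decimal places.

43.90

With y = 0.0865:
  t   CF        PV=CF/(1+0.0865)^t    t·PV        t(t+1)·PV
  1       150.00       138.0580       138.0580         276.1160
  2       150.00       127.0667       254.1334         762.4003
  3       150.00       116.9505       350.8515       1,403.4059
  4       150.00       107.6397       430.5587       2,152.7933
  5       150.00        99.0701       495.3505       2,972.1030
  6       150.00        91.1828       547.0967       3,829.6772
  7    10,200.00     5,706.7922    39,947.5452     319,580.3619
  Σ                  6,386.7599    42,163.5940     330,976.8576
P = 6,386.7599.
Convexity = Σ t(t+1)·PV / [P·(1+y)²] = 330,976.8576 / (6,386.7599 × 1.180482) = 43.89930.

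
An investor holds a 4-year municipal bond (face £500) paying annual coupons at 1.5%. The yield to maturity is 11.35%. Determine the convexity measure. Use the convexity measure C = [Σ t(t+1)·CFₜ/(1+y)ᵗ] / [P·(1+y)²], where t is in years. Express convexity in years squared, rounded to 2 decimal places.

15.55

With y = 0.1135:
  t   CF        PV=CF/(1+0.1135)^t    t·PV        t(t+1)·PV
  1         7.50         6.7355         6.7355          13.4710
  2         7.50         6.0490        12.0979          36.2938
  3         7.50         5.4324        16.2972          65.1886
  4       507.50       330.1225     1,320.4901       6,602.4505
  Σ                    348.3394     1,355.6207       6,717.4040
P = 348.3394.
Convexity = Σ t(t+1)·PV / [P·(1+y)²] = 6,717.4040 / (348.3394 × 1.239882) = 15.55315.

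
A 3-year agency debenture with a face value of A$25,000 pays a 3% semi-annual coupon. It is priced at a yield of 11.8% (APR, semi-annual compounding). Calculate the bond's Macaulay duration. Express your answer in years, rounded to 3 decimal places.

Periodic yield y = 0.059. Discount each cash flow and weight by its period:
  t   CF        PV=CF/(1+0.059)^t    t·PV
  1       375.00       354.1076       354.1076
  2       375.00       334.3793       668.7585
  3       375.00       315.7500       947.2501
  4       375.00       298.1587     1,192.6346
  5       375.00       281.5474     1,407.7368
  6    25,375.00    17,989.9638   107,939.7830
  Σ                 19,573.9068   112,510.2707
Price P = Σ PV = 19,573.9068.
Macaulay duration = Σ(t·PV) / P = 112,510.2707 / 19,573.9068 = 5.74797 half-year periods.
In years: 5.74797 / 2 = 2.87399 years.

2.874 years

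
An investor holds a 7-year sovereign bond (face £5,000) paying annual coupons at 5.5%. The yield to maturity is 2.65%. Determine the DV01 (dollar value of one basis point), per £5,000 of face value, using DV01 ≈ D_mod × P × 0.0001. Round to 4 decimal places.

£3.4981

Periodic yield y = 0.0265.
  t   CF        PV=CF/(1+0.0265)^t    t·PV
  1       275.00       267.9006       267.9006
  2       275.00       260.9845       521.9691
  3       275.00       254.2470       762.7410
  4       275.00       247.6834       990.7336
  5       275.00       241.2892     1,206.4461
  6       275.00       235.0601     1,410.3608
  7     5,275.00     4,392.4800    30,747.3597
  Σ                  5,899.6449    35,907.5108
P = 5,899.6449; D_Mac = 6.08639 yrs; D_mod = 5.92926 yrs.
DV01 ≈ 5.92926 × 5,899.6449 × 0.0001 = 3.498053.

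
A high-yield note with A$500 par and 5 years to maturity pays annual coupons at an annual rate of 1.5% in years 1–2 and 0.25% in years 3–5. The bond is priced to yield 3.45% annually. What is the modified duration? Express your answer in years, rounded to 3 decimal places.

Periodic yield y = 0.0345. First find Macaulay duration:
  t   CF        PV=CF/(1+0.0345)^t    t·PV
  1         7.50         7.2499         7.2499
  2         7.50         7.0081        14.0162
  3         1.25         1.1291         3.3872
  4         1.25         1.0914         4.3656
  5       501.25       423.0599     2,115.2997
  Σ                    439.5384     2,144.3186
P = 439.5384; Macaulay duration = 2,144.3186 / 439.5384 = 4.87857 years.
Modified duration = D_Mac / (1 + y) = 4.87857 / 1.0345 = 4.71587 years.

4.716 years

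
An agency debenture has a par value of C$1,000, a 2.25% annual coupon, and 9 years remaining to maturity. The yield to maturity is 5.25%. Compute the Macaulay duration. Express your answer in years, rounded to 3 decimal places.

Periodic yield y = 0.0525. Discount each cash flow and weight by its year:
  t   CF        PV=CF/(1+0.0525)^t    t·PV
  1        22.50        21.3777        21.3777
  2        22.50        20.3113        40.6227
  3        22.50        19.2982        57.8945
  4        22.50        18.3356        73.3422
  5        22.50        17.4210        87.1048
  6        22.50        16.5520        99.3119
  7        22.50        15.7263       110.0844
  8        22.50        14.9419       119.5352
  9     1,022.50       645.1555     5,806.3991
  Σ                    789.1194     6,415.6724
Price P = Σ PV = 789.1194.
Macaulay duration = Σ(t·PV) / P = 6,415.6724 / 789.1194 = 8.13017 years.

8.130 years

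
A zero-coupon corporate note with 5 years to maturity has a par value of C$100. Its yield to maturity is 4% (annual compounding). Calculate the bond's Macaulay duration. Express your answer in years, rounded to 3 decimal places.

A zero-coupon bond has a single cash flow at maturity, so its Macaulay duration equals its maturity: 5 years.

5.000 years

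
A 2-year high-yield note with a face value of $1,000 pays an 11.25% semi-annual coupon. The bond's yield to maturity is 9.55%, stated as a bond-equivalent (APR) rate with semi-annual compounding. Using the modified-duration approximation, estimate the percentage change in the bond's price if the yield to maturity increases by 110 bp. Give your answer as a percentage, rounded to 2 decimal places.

Periodic yield y = 0.04775. Modified duration first:
  t   CF        PV=CF/(1+0.04775)^t    t·PV
  1        56.25        53.6865        53.6865
  2        56.25        51.2398       102.4795
  3        56.25        48.9046       146.7137
  4     1,056.25       876.4680     3,505.8718
  Σ                  1,030.2988     3,808.7516
P = 1,030.2988; D_Mac = 3.69674 half-year periods = 1.84837 yrs; D_mod = 1.84837/(1+0.04775) = 1.76413 yrs.
ΔP/P ≈ -D_mod · Δy = -1.76413 × (+0.011) = -0.019405 = -1.9405%.

-1.94%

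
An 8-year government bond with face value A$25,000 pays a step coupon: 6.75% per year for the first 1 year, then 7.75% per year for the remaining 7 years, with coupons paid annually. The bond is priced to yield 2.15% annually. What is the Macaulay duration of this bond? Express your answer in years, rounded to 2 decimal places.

Periodic yield y = 0.0215. Discount each cash flow and weight by its year:
  t   CF        PV=CF/(1+0.0215)^t    t·PV
  1     1,687.50     1,651.9824     1,651.9824
  2     1,937.50     1,856.7993     3,713.5986
  3     1,937.50     1,817.7184     5,453.1551
  4     1,937.50     1,779.4600     7,117.8400
  5     1,937.50     1,742.0068     8,710.0342
  6     1,937.50     1,705.3420    10,232.0519
  7     1,937.50     1,669.4488    11,686.1419
  8    26,937.50    22,722.1969   181,777.5756
  Σ                 34,944.9547   230,342.3797
Price P = Σ PV = 34,944.9547.
Macaulay duration = Σ(t·PV) / P = 230,342.3797 / 34,944.9547 = 6.59158 years.

6.59 years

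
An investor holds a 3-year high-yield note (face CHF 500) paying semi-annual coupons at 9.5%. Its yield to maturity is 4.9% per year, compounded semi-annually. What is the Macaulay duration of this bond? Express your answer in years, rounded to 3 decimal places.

2.701 years

Periodic yield y = 0.0245. Discount each cash flow and weight by its period:
  t   CF        PV=CF/(1+0.0245)^t    t·PV
  1        23.75        23.1820        23.1820
  2        23.75        22.6277        45.2553
  3        23.75        22.0865        66.2596
  4        23.75        21.5584        86.2334
  5        23.75        21.0428       105.2141
  6       523.75       452.9521     2,717.7125
  Σ                    563.4495     3,043.8570
Price P = Σ PV = 563.4495.
Macaulay duration = Σ(t·PV) / P = 3,043.8570 / 563.4495 = 5.40218 half-year periods.
In years: 5.40218 / 2 = 2.70109 years.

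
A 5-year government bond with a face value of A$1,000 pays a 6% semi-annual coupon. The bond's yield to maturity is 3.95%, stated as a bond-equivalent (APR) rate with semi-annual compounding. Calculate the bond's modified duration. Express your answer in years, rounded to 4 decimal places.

4.3385 years

Periodic yield y = 0.01975. First find Macaulay duration:
  t   CF        PV=CF/(1+0.01975)^t    t·PV
  1        30.00        29.4190        29.4190
  2        30.00        28.8492        57.6984
  3        30.00        28.2905        84.8714
  4        30.00        27.7426       110.9702
  5        30.00        27.2052       136.0262
  6        30.00        26.6784       160.0701
  7        30.00        26.1617       183.1316
  8        30.00        25.6550       205.2398
  9        30.00        25.1581       226.4229
  10    1,030.00       847.0325     8,470.3252
  Σ                  1,092.1920     9,664.1748
P = 1,092.1920; Macaulay duration = 9,664.1748 / 1,092.1920 = 8.84842 half-year periods = 4.42421 years.
Modified duration = D_Mac / (1 + y) = 4.42421 / 1.01975 = 4.33852 years.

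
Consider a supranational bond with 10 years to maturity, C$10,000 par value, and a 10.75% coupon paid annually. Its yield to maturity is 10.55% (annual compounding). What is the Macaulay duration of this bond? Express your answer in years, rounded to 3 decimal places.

Periodic yield y = 0.1055. Discount each cash flow and weight by its year:
  t   CF        PV=CF/(1+0.1055)^t    t·PV
  1     1,075.00       972.4107       972.4107
  2     1,075.00       879.6116     1,759.2233
  3     1,075.00       795.6686     2,387.0058
  4     1,075.00       719.7364     2,878.9457
  5     1,075.00       651.0506     3,255.2529
  6     1,075.00       588.9196     3,533.5174
  7     1,075.00       532.7178     3,729.0248
  8     1,075.00       481.8795     3,855.0363
  9     1,075.00       435.8928     3,923.0356
  10   11,075.00     4,062.1529    40,621.5290
  Σ                 10,120.0406    66,914.9815
Price P = Σ PV = 10,120.0406.
Macaulay duration = Σ(t·PV) / P = 66,914.9815 / 10,120.0406 = 6.61213 years.

6.612 years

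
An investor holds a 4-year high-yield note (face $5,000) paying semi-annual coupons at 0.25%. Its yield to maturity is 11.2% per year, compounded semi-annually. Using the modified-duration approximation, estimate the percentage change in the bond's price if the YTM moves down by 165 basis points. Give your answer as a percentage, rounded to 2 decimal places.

+6.21%

Periodic yield y = 0.056. Modified duration first:
  t   CF        PV=CF/(1+0.056)^t    t·PV
  1         6.25         5.9186         5.9186
  2         6.25         5.6047        11.2094
  3         6.25         5.3075        15.9224
  4         6.25         5.0260        20.1041
  5         6.25         4.7595        23.7975
  6         6.25         4.5071        27.0426
  7         6.25         4.2681        29.8766
  8     5,006.25     3,237.4360    25,899.4878
  Σ                  3,272.8274    26,033.3588
P = 3,272.8274; D_Mac = 7.95439 half-year periods = 3.97720 yrs; D_mod = 3.97720/(1+0.056) = 3.76629 yrs.
ΔP/P ≈ -D_mod · Δy = -3.76629 × (-0.0165) = +0.062144 = +6.2144%.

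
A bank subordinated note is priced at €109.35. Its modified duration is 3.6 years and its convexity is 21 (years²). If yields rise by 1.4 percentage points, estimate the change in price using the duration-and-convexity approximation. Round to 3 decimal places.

Duration effect: -D_mod·Δy = -3.6 × (+0.014) = -0.050400
Convexity effect: ½·C·(Δy)² = 0.5 × 21 × (0.014)² = +0.0020580
ΔP/P ≈ -0.050400 + 0.0020580 = -0.048342
ΔP ≈ 109.35 × (-0.048342) = -5.2861977.

-€5.286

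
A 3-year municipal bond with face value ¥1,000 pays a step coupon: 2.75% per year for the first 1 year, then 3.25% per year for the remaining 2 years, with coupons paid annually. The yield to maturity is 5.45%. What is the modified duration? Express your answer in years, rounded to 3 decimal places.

2.762 years

Periodic yield y = 0.0545. First find Macaulay duration:
  t   CF        PV=CF/(1+0.0545)^t    t·PV
  1        27.50        26.0787        26.0787
  2        32.50        29.2274        58.4548
  3     1,032.50       880.5425     2,641.6274
  Σ                    935.8486     2,726.1609
P = 935.8486; Macaulay duration = 2,726.1609 / 935.8486 = 2.91304 years.
Modified duration = D_Mac / (1 + y) = 2.91304 / 1.0545 = 2.76248 years.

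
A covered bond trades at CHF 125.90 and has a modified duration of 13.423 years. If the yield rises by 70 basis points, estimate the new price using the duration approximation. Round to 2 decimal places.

CHF 114.07

Duration approximation: ΔP/P ≈ -D_mod · Δy = -13.423 × (+0.007) = -0.093961.
New price ≈ 125.90 × (1 - 0.093961) = 114.0703101.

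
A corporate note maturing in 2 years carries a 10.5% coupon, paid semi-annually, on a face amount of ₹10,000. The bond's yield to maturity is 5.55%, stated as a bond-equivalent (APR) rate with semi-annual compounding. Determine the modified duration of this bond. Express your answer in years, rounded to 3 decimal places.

1.812 years

Periodic yield y = 0.02775. First find Macaulay duration:
  t   CF        PV=CF/(1+0.02775)^t    t·PV
  1       525.00       510.8246       510.8246
  2       525.00       497.0320       994.0640
  3       525.00       483.6118     1,450.8353
  4    10,525.00     9,433.4850    37,733.9400
  Σ                 10,924.9533    40,689.6638
P = 10,924.9533; Macaulay duration = 40,689.6638 / 10,924.9533 = 3.72447 half-year periods = 1.86224 years.
Modified duration = D_Mac / (1 + y) = 1.86224 / 1.02775 = 1.81195 years.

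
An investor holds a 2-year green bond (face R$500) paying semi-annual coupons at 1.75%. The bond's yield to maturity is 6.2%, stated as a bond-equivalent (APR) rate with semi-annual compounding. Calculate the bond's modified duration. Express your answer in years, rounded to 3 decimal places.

Periodic yield y = 0.031. First find Macaulay duration:
  t   CF        PV=CF/(1+0.031)^t    t·PV
  1        4.375         4.2435         4.2435
  2        4.375         4.1159         8.2317
  3        4.375         3.9921        11.9763
  4      504.375       446.3946     1,785.5782
  Σ                    458.7460     1,810.0297
P = 458.7460; Macaulay duration = 1,810.0297 / 458.7460 = 3.94560 half-year periods = 1.97280 years.
Modified duration = D_Mac / (1 + y) = 1.97280 / 1.031 = 1.91348 years.

1.913 years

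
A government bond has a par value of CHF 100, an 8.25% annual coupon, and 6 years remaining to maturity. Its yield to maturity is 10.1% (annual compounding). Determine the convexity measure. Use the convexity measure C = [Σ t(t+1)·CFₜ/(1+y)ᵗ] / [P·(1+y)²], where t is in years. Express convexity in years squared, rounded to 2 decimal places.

26.44

With y = 0.101:
  t   CF        PV=CF/(1+0.101)^t    t·PV        t(t+1)·PV
  1         8.25         7.4932         7.4932          14.9864
  2         8.25         6.8058        13.6116          40.8348
  3         8.25         6.1815        18.5444          74.1777
  4         8.25         5.6144        22.4577         112.2883
  5         8.25         5.0994        25.4969         152.9814
  6       108.25        60.7721       364.6324       2,552.4267
  Σ                     91.9663       452.2362       2,947.6953
P = 91.9663.
Convexity = Σ t(t+1)·PV / [P·(1+y)²] = 2,947.6953 / (91.9663 × 1.212201) = 26.44108.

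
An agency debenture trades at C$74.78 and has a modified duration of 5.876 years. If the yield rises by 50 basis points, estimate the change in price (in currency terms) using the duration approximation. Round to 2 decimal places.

Duration approximation: ΔP/P ≈ -D_mod · Δy = -5.876 × (+0.005) = -0.029380.
ΔP ≈ 74.78 × (-0.029380) = -2.1970364.

-C$2.20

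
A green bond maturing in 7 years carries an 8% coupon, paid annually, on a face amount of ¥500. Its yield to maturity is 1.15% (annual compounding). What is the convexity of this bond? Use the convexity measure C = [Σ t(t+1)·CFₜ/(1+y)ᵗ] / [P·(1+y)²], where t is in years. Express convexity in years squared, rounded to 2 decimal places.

43.11

With y = 0.0115:
  t   CF        PV=CF/(1+0.0115)^t    t·PV        t(t+1)·PV
  1        40.00        39.5452        39.5452          79.0905
  2        40.00        39.0956        78.1913         234.5738
  3        40.00        38.6511       115.9534         463.8137
  4        40.00        38.2117       152.8468         764.2341
  5        40.00        37.7773       188.8863       1,133.3181
  6        40.00        37.3478       224.0866       1,568.6063
  7       540.00       498.4626     3,489.2380      27,913.9038
  Σ                    729.0913     4,288.7477      32,157.5402
P = 729.0913.
Convexity = Σ t(t+1)·PV / [P·(1+y)²] = 32,157.5402 / (729.0913 × 1.023132) = 43.10912.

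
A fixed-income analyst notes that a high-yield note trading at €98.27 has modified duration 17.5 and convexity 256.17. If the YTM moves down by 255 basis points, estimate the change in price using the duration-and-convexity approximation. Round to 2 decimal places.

Duration effect: -D_mod·Δy = -17.5 × (-0.0255) = +0.446250
Convexity effect: ½·C·(Δy)² = 0.5 × 256.17 × (-0.0255)² = +0.08328727125
ΔP/P ≈ +0.446250 + 0.08328727125 = +0.52953727125
ΔP ≈ 98.27 × (+0.52953727125) = +52.0376276457375.

+€52.04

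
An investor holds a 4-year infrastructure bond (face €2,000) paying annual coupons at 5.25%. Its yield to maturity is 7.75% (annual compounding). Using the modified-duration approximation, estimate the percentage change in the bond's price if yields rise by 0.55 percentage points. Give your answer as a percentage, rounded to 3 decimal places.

-1.887%

Periodic yield y = 0.0775. Modified duration first:
  t   CF        PV=CF/(1+0.0775)^t    t·PV
  1       105.00        97.4478        97.4478
  2       105.00        90.4388       180.8776
  3       105.00        83.9339       251.8017
  4     2,105.00     1,561.6474     6,246.5896
  Σ                  1,833.4679     6,776.7167
P = 1,833.4679; D_Mac = 3.69612 yrs; D_mod = 3.69612/(1+0.0775) = 3.43027 yrs.
ΔP/P ≈ -D_mod · Δy = -3.43027 × (+0.0055) = -0.018867 = -1.8867%.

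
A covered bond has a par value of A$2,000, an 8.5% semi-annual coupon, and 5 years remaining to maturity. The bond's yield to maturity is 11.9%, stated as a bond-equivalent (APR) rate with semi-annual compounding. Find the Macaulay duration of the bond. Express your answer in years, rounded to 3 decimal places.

Periodic yield y = 0.0595. Discount each cash flow and weight by its period:
  t   CF        PV=CF/(1+0.0595)^t    t·PV
  1        85.00        80.2265        80.2265
  2        85.00        75.7211       151.4422
  3        85.00        71.4687       214.4062
  4        85.00        67.4551       269.8206
  5        85.00        63.6670       318.3348
  6        85.00        60.0915       360.5491
  7        85.00        56.7169       397.0180
  8        85.00        53.5317       428.2538
  9        85.00        50.5255       454.7291
  10    2,085.00     1,169.7591    11,697.5914
  Σ                  1,749.1632    14,372.3718
Price P = Σ PV = 1,749.1632.
Macaulay duration = Σ(t·PV) / P = 14,372.3718 / 1,749.1632 = 8.21671 half-year periods.
In years: 8.21671 / 2 = 4.10836 years.

4.108 years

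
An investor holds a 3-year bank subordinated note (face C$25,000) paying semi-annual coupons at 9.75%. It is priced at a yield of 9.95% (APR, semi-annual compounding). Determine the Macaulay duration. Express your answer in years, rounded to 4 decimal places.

Periodic yield y = 0.04975. Discount each cash flow and weight by its period:
  t   CF        PV=CF/(1+0.04975)^t    t·PV
  1     1,218.75     1,160.9907     1,160.9907
  2     1,218.75     1,105.9688     2,211.9375
  3     1,218.75     1,053.5544     3,160.6633
  4     1,218.75     1,003.6241     4,014.4965
  5     1,218.75       956.0601     4,780.3007
  6    26,218.75    19,592.8080   117,556.8480
  Σ                 24,873.0062   132,885.2368
Price P = Σ PV = 24,873.0062.
Macaulay duration = Σ(t·PV) / P = 132,885.2368 / 24,873.0062 = 5.34255 half-year periods.
In years: 5.34255 / 2 = 2.67127 years.

2.6713 years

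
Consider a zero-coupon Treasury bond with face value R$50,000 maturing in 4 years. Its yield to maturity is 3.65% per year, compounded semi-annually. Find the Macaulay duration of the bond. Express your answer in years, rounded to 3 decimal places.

A zero-coupon bond has a single cash flow at maturity, so its Macaulay duration equals its maturity: 4 years.
(Equivalently: 8 semi-annual periods ÷ 2 = 4 years.)

4.000 years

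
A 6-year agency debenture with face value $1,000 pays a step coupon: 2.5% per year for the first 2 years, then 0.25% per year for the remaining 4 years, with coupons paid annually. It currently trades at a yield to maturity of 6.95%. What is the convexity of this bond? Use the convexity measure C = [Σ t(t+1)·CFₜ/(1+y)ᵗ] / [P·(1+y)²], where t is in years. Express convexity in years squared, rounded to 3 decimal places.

With y = 0.0695:
  t   CF        PV=CF/(1+0.0695)^t    t·PV        t(t+1)·PV
  1        25.00        23.3754        23.3754          46.7508
  2        25.00        21.8564        43.7128         131.1383
  3         2.50         2.0436         6.1308          24.5233
  4         2.50         1.9108         7.6432          38.2161
  5         2.50         1.7866         8.9332          53.5991
  6     1,002.50       669.8841     4,019.3044      28,135.1308
  Σ                    720.8569     4,109.0998      28,429.3585
P = 720.8569.
Convexity = Σ t(t+1)·PV / [P·(1+y)²] = 28,429.3585 / (720.8569 × 1.143830) = 34.47914.

34.479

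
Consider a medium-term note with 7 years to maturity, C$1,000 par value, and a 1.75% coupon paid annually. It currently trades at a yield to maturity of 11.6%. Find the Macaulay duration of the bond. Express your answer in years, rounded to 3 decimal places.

6.490 years

Periodic yield y = 0.116. Discount each cash flow and weight by its year:
  t   CF        PV=CF/(1+0.116)^t    t·PV
  1        17.50        15.6810        15.6810
  2        17.50        14.0511        28.1022
  3        17.50        12.5906        37.7717
  4        17.50        11.2819        45.1275
  5        17.50        10.1092        50.5460
  6        17.50         9.0584        54.3506
  7     1,017.50       471.9381     3,303.5668
  Σ                    544.7103     3,535.1458
Price P = Σ PV = 544.7103.
Macaulay duration = Σ(t·PV) / P = 3,535.1458 / 544.7103 = 6.48996 years.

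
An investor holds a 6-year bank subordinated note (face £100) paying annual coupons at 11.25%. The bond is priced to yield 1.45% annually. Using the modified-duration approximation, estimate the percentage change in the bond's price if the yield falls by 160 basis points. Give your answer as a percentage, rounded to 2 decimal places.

Periodic yield y = 0.0145. Modified duration first:
  t   CF        PV=CF/(1+0.0145)^t    t·PV
  1        11.25        11.0892        11.0892
  2        11.25        10.9307        21.8614
  3        11.25        10.7745        32.3234
  4        11.25        10.6205        42.4819
  5        11.25        10.4687        52.3434
  6       111.25       102.0441       612.2643
  Σ                    155.9276       772.3638
P = 155.9276; D_Mac = 4.95335 yrs; D_mod = 4.95335/(1+0.0145) = 4.88255 yrs.
ΔP/P ≈ -D_mod · Δy = -4.88255 × (-0.016) = +0.078121 = +7.8121%.

+7.81%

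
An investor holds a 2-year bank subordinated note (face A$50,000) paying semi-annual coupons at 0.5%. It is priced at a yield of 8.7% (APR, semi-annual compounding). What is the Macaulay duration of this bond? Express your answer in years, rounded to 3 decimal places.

1.992 years

Periodic yield y = 0.0435. Discount each cash flow and weight by its period:
  t   CF        PV=CF/(1+0.0435)^t    t·PV
  1       125.00       119.7892       119.7892
  2       125.00       114.7956       229.5911
  3       125.00       110.0101       330.0304
  4    50,125.00    42,275.0930   169,100.3721
  Σ                 42,619.6879   169,779.7828
Price P = Σ PV = 42,619.6879.
Macaulay duration = Σ(t·PV) / P = 169,779.7828 / 42,619.6879 = 3.98360 half-year periods.
In years: 3.98360 / 2 = 1.99180 years.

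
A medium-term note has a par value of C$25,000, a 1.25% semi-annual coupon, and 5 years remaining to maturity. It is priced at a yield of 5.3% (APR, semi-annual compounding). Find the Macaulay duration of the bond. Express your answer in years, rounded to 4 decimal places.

4.8447 years

Periodic yield y = 0.0265. Discount each cash flow and weight by its period:
  t   CF        PV=CF/(1+0.0265)^t    t·PV
  1       156.25       152.2163       152.2163
  2       156.25       148.2867       296.5733
  3       156.25       144.4585       433.3756
  4       156.25       140.7292       562.9168
  5       156.25       137.0961       685.4807
  6       156.25       133.5569       801.3414
  7       156.25       130.1090       910.7630
  8       156.25       126.7501     1,014.0010
  9       156.25       123.4780     1,111.3016
  10   25,156.25    19,366.7330   193,667.3299
  Σ                 20,603.4138   199,635.2996
Price P = Σ PV = 20,603.4138.
Macaulay duration = Σ(t·PV) / P = 199,635.2996 / 20,603.4138 = 9.68943 half-year periods.
In years: 9.68943 / 2 = 4.84471 years.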